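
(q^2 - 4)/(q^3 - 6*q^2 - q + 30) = (q - 2)/(q^2 - 8*q + 15)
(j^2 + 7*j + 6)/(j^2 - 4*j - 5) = (j + 6)/(j - 5)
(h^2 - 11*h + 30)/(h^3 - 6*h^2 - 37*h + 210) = (h - 6)/(h^2 - h - 42)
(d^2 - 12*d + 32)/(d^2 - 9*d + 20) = (d - 8)/(d - 5)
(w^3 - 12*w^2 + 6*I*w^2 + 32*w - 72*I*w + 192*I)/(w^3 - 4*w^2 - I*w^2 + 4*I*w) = (w^2 + 2*w*(-4 + 3*I) - 48*I)/(w*(w - I))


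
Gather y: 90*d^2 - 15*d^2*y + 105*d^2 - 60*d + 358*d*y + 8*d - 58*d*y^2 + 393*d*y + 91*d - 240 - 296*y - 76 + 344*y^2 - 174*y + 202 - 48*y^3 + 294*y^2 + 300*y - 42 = 195*d^2 + 39*d - 48*y^3 + y^2*(638 - 58*d) + y*(-15*d^2 + 751*d - 170) - 156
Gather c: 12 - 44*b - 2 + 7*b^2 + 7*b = 7*b^2 - 37*b + 10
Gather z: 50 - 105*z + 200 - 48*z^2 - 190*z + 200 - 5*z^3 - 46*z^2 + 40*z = -5*z^3 - 94*z^2 - 255*z + 450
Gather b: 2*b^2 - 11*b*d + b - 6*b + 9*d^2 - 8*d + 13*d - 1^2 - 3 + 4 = 2*b^2 + b*(-11*d - 5) + 9*d^2 + 5*d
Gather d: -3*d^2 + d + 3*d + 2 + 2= -3*d^2 + 4*d + 4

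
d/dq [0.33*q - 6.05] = 0.330000000000000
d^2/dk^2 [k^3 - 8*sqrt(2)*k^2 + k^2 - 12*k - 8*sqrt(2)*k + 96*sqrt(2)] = 6*k - 16*sqrt(2) + 2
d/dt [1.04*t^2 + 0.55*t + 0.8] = 2.08*t + 0.55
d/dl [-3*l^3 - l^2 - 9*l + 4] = -9*l^2 - 2*l - 9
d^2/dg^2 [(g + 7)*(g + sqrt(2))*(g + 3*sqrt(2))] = 6*g + 8*sqrt(2) + 14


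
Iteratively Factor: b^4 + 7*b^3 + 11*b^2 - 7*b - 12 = (b - 1)*(b^3 + 8*b^2 + 19*b + 12) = (b - 1)*(b + 4)*(b^2 + 4*b + 3) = (b - 1)*(b + 1)*(b + 4)*(b + 3)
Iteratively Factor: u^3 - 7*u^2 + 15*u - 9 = (u - 3)*(u^2 - 4*u + 3) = (u - 3)^2*(u - 1)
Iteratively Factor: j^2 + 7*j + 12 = (j + 3)*(j + 4)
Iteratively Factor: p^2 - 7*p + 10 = (p - 2)*(p - 5)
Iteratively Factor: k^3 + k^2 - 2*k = (k + 2)*(k^2 - k) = (k - 1)*(k + 2)*(k)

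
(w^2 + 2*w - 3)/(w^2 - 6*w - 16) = (-w^2 - 2*w + 3)/(-w^2 + 6*w + 16)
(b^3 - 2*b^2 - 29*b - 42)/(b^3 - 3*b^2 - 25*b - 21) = (b + 2)/(b + 1)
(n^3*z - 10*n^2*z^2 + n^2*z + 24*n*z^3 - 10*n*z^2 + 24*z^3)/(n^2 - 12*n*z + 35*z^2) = z*(n^3 - 10*n^2*z + n^2 + 24*n*z^2 - 10*n*z + 24*z^2)/(n^2 - 12*n*z + 35*z^2)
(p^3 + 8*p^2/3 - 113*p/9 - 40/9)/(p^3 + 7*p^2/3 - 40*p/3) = (p + 1/3)/p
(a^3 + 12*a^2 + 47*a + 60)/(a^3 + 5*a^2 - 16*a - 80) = (a + 3)/(a - 4)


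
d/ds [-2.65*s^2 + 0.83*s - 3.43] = 0.83 - 5.3*s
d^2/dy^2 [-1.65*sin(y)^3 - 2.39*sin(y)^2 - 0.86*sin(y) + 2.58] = 2.0975*sin(y) - 3.7125*sin(3*y) - 4.78*cos(2*y)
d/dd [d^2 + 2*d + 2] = 2*d + 2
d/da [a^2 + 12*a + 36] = 2*a + 12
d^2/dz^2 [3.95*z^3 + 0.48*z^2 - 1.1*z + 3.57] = 23.7*z + 0.96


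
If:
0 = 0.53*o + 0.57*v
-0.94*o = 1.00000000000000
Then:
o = -1.06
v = 0.99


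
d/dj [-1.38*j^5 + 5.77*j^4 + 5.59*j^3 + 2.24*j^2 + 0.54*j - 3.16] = -6.9*j^4 + 23.08*j^3 + 16.77*j^2 + 4.48*j + 0.54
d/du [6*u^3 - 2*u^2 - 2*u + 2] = 18*u^2 - 4*u - 2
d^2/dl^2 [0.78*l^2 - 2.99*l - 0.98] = 1.56000000000000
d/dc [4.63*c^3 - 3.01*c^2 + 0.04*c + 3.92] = 13.89*c^2 - 6.02*c + 0.04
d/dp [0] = 0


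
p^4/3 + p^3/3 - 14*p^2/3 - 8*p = p*(p/3 + 1)*(p - 4)*(p + 2)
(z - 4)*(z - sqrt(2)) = z^2 - 4*z - sqrt(2)*z + 4*sqrt(2)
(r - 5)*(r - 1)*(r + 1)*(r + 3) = r^4 - 2*r^3 - 16*r^2 + 2*r + 15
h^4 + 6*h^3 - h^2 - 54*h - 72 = (h - 3)*(h + 2)*(h + 3)*(h + 4)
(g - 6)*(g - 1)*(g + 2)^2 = g^4 - 3*g^3 - 18*g^2 - 4*g + 24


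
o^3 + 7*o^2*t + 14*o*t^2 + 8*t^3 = (o + t)*(o + 2*t)*(o + 4*t)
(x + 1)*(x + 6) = x^2 + 7*x + 6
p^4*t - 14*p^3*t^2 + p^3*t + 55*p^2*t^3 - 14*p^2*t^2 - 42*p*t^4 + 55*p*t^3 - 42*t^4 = (p - 7*t)*(p - 6*t)*(p - t)*(p*t + t)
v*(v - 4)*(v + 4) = v^3 - 16*v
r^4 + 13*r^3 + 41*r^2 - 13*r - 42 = (r - 1)*(r + 1)*(r + 6)*(r + 7)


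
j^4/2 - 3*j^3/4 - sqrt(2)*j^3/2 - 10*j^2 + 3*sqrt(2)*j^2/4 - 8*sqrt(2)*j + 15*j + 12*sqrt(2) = (j/2 + sqrt(2)/2)*(j - 3/2)*(j - 4*sqrt(2))*(j + 2*sqrt(2))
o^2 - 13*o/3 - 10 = (o - 6)*(o + 5/3)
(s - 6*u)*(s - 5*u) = s^2 - 11*s*u + 30*u^2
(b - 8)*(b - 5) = b^2 - 13*b + 40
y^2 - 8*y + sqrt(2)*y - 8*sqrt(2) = (y - 8)*(y + sqrt(2))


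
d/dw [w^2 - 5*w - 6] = 2*w - 5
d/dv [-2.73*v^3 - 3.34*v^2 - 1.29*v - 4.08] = -8.19*v^2 - 6.68*v - 1.29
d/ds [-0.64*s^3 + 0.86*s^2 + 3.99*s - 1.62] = -1.92*s^2 + 1.72*s + 3.99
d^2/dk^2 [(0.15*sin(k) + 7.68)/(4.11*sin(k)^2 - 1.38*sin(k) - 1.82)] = (-2.533815*sin(k)^5 - 519.776082*sin(k)^4 + 129.013722*sin(k)^3 + 534.347172*sin(k)^2 - 235.832136*sin(k) + 143.393976)/(69.426531*sin(k)^6 - 69.933294*sin(k)^5 - 68.749614*sin(k)^4 + 59.307984*sin(k)^3 + 30.443868*sin(k)^2 - 13.713336*sin(k) - 6.028568)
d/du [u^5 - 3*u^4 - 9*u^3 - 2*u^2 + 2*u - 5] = 5*u^4 - 12*u^3 - 27*u^2 - 4*u + 2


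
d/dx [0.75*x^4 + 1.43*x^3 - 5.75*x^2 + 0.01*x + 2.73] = 3.0*x^3 + 4.29*x^2 - 11.5*x + 0.01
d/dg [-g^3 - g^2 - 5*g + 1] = -3*g^2 - 2*g - 5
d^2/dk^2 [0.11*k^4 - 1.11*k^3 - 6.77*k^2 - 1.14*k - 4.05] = 1.32*k^2 - 6.66*k - 13.54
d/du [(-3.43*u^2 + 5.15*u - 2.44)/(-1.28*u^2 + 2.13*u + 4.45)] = (-0.713899999999999*u^2 - 36.7734*u + 28.1147)/(1.6384*u^4 - 5.4528*u^3 - 6.8551*u^2 + 18.957*u + 19.8025)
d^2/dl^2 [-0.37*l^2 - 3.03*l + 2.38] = -0.740000000000000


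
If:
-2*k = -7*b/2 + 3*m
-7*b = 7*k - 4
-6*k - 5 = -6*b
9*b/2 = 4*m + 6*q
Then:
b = 59/84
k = -11/84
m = 457/504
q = -235/3024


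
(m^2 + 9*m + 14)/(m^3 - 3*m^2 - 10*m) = (m + 7)/(m*(m - 5))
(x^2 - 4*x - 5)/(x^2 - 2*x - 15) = (x + 1)/(x + 3)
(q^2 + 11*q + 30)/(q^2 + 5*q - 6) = (q + 5)/(q - 1)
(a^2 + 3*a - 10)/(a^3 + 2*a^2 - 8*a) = (a + 5)/(a*(a + 4))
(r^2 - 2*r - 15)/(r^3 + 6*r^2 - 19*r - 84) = (r - 5)/(r^2 + 3*r - 28)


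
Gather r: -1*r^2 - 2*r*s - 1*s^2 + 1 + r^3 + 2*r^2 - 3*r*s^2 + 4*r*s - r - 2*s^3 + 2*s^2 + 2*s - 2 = r^3 + r^2 + r*(-3*s^2 + 2*s - 1) - 2*s^3 + s^2 + 2*s - 1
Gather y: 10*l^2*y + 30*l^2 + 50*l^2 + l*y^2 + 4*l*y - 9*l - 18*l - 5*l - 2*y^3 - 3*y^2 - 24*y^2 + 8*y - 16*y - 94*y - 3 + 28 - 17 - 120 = 80*l^2 - 32*l - 2*y^3 + y^2*(l - 27) + y*(10*l^2 + 4*l - 102) - 112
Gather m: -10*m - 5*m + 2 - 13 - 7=-15*m - 18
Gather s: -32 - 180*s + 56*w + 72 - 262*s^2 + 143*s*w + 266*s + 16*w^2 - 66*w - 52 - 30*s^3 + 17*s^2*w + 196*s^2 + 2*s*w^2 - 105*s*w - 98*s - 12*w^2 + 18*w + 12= -30*s^3 + s^2*(17*w - 66) + s*(2*w^2 + 38*w - 12) + 4*w^2 + 8*w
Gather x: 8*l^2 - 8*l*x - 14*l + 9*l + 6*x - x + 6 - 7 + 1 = 8*l^2 - 5*l + x*(5 - 8*l)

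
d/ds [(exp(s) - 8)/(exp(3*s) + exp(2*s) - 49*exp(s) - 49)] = (-(exp(s) - 8)*(3*exp(2*s) + 2*exp(s) - 49) + exp(3*s) + exp(2*s) - 49*exp(s) - 49)*exp(s)/(exp(3*s) + exp(2*s) - 49*exp(s) - 49)^2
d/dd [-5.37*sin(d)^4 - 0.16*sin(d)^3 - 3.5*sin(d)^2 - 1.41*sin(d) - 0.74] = (-23.11*sin(d) + 5.37*sin(3*d) + 0.24*cos(2*d) - 1.65)*cos(d)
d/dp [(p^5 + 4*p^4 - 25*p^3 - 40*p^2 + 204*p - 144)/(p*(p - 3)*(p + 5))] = 2*(p^5 + 11*p^4 + 35*p^3 + 16*p^2 - 48*p - 120)/(p^2*(p^2 + 10*p + 25))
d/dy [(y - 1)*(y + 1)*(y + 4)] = 3*y^2 + 8*y - 1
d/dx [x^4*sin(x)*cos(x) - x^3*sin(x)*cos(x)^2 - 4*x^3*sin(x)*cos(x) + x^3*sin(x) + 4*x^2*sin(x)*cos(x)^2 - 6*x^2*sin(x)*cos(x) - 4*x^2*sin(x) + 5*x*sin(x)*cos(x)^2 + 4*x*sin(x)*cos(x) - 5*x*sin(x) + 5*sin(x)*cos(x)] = x^4*cos(2*x) + 2*x^3*sin(2*x) + 3*x^3*cos(x)/4 - 4*x^3*cos(2*x) - 3*x^3*cos(3*x)/4 + 9*x^2*sin(x)/4 - 3*x^2*sin(3*x)/4 - 6*sqrt(2)*x^2*sin(2*x + pi/4) - 3*x^2*cos(x) + 3*x^2*cos(3*x) - 6*x*sin(x) - 6*x*sin(2*x) + 2*x*sin(3*x) - 15*x*cos(x)/4 + 4*x*cos(2*x) + 15*x*cos(3*x)/4 - 15*sin(x)/4 + 2*sin(2*x) + 5*sin(3*x)/4 + 5*cos(2*x)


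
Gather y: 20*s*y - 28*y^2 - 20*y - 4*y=-28*y^2 + y*(20*s - 24)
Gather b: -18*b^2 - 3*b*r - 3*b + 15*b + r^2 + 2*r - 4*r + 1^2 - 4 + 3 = -18*b^2 + b*(12 - 3*r) + r^2 - 2*r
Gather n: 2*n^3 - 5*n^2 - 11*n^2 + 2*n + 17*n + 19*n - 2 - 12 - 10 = 2*n^3 - 16*n^2 + 38*n - 24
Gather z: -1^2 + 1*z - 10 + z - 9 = 2*z - 20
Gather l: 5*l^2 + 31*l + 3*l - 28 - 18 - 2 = 5*l^2 + 34*l - 48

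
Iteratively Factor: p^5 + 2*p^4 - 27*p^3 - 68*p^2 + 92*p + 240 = (p - 5)*(p^4 + 7*p^3 + 8*p^2 - 28*p - 48) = (p - 5)*(p + 4)*(p^3 + 3*p^2 - 4*p - 12) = (p - 5)*(p + 2)*(p + 4)*(p^2 + p - 6) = (p - 5)*(p - 2)*(p + 2)*(p + 4)*(p + 3)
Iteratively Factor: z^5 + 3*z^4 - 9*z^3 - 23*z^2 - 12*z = (z)*(z^4 + 3*z^3 - 9*z^2 - 23*z - 12) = z*(z - 3)*(z^3 + 6*z^2 + 9*z + 4) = z*(z - 3)*(z + 4)*(z^2 + 2*z + 1) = z*(z - 3)*(z + 1)*(z + 4)*(z + 1)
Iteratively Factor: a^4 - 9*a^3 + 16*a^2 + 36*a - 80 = (a + 2)*(a^3 - 11*a^2 + 38*a - 40) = (a - 4)*(a + 2)*(a^2 - 7*a + 10) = (a - 4)*(a - 2)*(a + 2)*(a - 5)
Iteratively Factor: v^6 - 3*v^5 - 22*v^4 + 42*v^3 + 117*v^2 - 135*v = (v + 3)*(v^5 - 6*v^4 - 4*v^3 + 54*v^2 - 45*v) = (v + 3)^2*(v^4 - 9*v^3 + 23*v^2 - 15*v) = (v - 1)*(v + 3)^2*(v^3 - 8*v^2 + 15*v) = (v - 5)*(v - 1)*(v + 3)^2*(v^2 - 3*v) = (v - 5)*(v - 3)*(v - 1)*(v + 3)^2*(v)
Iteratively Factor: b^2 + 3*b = (b)*(b + 3)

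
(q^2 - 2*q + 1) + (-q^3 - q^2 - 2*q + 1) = -q^3 - 4*q + 2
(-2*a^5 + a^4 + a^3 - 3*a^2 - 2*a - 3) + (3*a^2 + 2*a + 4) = -2*a^5 + a^4 + a^3 + 1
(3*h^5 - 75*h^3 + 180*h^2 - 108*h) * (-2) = -6*h^5 + 150*h^3 - 360*h^2 + 216*h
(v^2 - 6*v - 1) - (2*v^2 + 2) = -v^2 - 6*v - 3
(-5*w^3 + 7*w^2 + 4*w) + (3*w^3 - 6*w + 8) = -2*w^3 + 7*w^2 - 2*w + 8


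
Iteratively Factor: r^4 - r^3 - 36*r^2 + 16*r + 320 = (r + 4)*(r^3 - 5*r^2 - 16*r + 80) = (r + 4)^2*(r^2 - 9*r + 20) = (r - 4)*(r + 4)^2*(r - 5)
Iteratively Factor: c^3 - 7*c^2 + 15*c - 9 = (c - 3)*(c^2 - 4*c + 3) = (c - 3)^2*(c - 1)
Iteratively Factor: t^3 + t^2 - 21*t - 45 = (t + 3)*(t^2 - 2*t - 15) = (t + 3)^2*(t - 5)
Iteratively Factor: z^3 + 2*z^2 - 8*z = (z + 4)*(z^2 - 2*z) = z*(z + 4)*(z - 2)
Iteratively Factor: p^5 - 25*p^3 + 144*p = (p)*(p^4 - 25*p^2 + 144) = p*(p + 4)*(p^3 - 4*p^2 - 9*p + 36) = p*(p - 4)*(p + 4)*(p^2 - 9) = p*(p - 4)*(p + 3)*(p + 4)*(p - 3)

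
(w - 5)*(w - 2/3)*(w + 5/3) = w^3 - 4*w^2 - 55*w/9 + 50/9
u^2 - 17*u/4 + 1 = (u - 4)*(u - 1/4)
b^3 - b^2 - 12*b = b*(b - 4)*(b + 3)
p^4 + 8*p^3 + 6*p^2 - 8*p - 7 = (p - 1)*(p + 1)^2*(p + 7)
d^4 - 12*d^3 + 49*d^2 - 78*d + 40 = (d - 5)*(d - 4)*(d - 2)*(d - 1)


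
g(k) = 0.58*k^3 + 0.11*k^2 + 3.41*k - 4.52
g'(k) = 1.74*k^2 + 0.22*k + 3.41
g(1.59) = 3.51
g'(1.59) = 8.16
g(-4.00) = -53.52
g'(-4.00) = 30.37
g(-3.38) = -37.19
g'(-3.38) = 22.54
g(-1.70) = -12.85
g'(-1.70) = 8.06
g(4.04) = 49.30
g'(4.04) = 32.70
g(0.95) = -0.68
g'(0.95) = 5.19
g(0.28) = -3.54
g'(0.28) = 3.61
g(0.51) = -2.68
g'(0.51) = 3.97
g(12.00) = 1054.48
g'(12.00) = 256.61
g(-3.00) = -29.42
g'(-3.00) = 18.41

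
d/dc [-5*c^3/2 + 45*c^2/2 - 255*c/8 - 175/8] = -15*c^2/2 + 45*c - 255/8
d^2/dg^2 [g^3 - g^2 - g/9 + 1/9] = 6*g - 2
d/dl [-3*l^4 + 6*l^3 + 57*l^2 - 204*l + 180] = -12*l^3 + 18*l^2 + 114*l - 204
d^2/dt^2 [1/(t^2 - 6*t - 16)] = 2*(t^2 - 6*t - 4*(t - 3)^2 - 16)/(-t^2 + 6*t + 16)^3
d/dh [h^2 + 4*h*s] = 2*h + 4*s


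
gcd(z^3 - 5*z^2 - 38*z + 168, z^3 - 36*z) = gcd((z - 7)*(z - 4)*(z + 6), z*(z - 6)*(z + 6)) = z + 6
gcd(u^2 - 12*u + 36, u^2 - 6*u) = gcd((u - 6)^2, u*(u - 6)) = u - 6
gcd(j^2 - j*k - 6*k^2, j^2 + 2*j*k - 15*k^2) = j - 3*k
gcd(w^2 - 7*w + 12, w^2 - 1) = 1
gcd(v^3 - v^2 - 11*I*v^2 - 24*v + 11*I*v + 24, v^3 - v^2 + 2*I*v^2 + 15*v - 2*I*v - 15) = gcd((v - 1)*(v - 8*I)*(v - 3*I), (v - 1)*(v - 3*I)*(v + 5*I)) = v^2 + v*(-1 - 3*I) + 3*I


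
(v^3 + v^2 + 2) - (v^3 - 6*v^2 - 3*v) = 7*v^2 + 3*v + 2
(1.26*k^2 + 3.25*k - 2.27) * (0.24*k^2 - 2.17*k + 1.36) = 0.3024*k^4 - 1.9542*k^3 - 5.8837*k^2 + 9.3459*k - 3.0872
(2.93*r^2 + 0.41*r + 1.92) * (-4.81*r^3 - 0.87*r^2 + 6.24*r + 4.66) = -14.0933*r^5 - 4.5212*r^4 + 8.6913*r^3 + 14.5418*r^2 + 13.8914*r + 8.9472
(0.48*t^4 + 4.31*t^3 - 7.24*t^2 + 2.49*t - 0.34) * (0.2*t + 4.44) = 0.096*t^5 + 2.9932*t^4 + 17.6884*t^3 - 31.6476*t^2 + 10.9876*t - 1.5096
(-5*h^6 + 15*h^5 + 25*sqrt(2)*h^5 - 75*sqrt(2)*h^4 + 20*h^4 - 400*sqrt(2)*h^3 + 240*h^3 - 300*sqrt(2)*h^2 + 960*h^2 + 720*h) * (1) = -5*h^6 + 15*h^5 + 25*sqrt(2)*h^5 - 75*sqrt(2)*h^4 + 20*h^4 - 400*sqrt(2)*h^3 + 240*h^3 - 300*sqrt(2)*h^2 + 960*h^2 + 720*h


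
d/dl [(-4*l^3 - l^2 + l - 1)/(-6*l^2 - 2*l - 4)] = (12*l^4 + 8*l^3 + 28*l^2 - 2*l - 3)/(2*(9*l^4 + 6*l^3 + 13*l^2 + 4*l + 4))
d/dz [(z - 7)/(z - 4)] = 3/(z - 4)^2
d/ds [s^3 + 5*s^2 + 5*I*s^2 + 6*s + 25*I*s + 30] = 3*s^2 + 10*s*(1 + I) + 6 + 25*I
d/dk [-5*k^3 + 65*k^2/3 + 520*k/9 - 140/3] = -15*k^2 + 130*k/3 + 520/9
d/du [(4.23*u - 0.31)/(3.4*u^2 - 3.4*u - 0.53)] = (-14.382*u^2 + 2.108*u - 3.2959)/(11.56*u^4 - 23.12*u^3 + 7.956*u^2 + 3.604*u + 0.2809)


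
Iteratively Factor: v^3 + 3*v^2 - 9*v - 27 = (v + 3)*(v^2 - 9) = (v - 3)*(v + 3)*(v + 3)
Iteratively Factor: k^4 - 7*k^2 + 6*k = (k + 3)*(k^3 - 3*k^2 + 2*k) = (k - 2)*(k + 3)*(k^2 - k) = k*(k - 2)*(k + 3)*(k - 1)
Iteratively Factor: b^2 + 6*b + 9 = (b + 3)*(b + 3)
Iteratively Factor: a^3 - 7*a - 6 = (a - 3)*(a^2 + 3*a + 2) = (a - 3)*(a + 2)*(a + 1)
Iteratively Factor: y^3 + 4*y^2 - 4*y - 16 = (y + 2)*(y^2 + 2*y - 8) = (y - 2)*(y + 2)*(y + 4)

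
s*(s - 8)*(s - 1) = s^3 - 9*s^2 + 8*s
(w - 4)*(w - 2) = w^2 - 6*w + 8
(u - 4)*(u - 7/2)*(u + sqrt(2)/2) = u^3 - 15*u^2/2 + sqrt(2)*u^2/2 - 15*sqrt(2)*u/4 + 14*u + 7*sqrt(2)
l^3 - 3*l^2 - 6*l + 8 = (l - 4)*(l - 1)*(l + 2)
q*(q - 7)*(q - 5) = q^3 - 12*q^2 + 35*q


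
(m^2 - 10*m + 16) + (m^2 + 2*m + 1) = 2*m^2 - 8*m + 17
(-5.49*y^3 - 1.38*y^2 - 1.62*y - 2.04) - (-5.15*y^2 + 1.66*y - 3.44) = -5.49*y^3 + 3.77*y^2 - 3.28*y + 1.4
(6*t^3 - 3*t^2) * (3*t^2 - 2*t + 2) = 18*t^5 - 21*t^4 + 18*t^3 - 6*t^2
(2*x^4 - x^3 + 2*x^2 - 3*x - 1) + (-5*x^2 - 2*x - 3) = 2*x^4 - x^3 - 3*x^2 - 5*x - 4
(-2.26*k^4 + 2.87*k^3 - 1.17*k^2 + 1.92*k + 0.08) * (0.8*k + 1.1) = -1.808*k^5 - 0.19*k^4 + 2.221*k^3 + 0.249*k^2 + 2.176*k + 0.088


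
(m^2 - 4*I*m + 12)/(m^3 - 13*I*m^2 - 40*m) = (-m^2 + 4*I*m - 12)/(m*(-m^2 + 13*I*m + 40))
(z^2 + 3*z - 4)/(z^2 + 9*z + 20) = (z - 1)/(z + 5)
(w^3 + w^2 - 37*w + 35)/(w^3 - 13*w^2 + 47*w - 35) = (w + 7)/(w - 7)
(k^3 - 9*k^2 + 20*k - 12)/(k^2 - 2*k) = k - 7 + 6/k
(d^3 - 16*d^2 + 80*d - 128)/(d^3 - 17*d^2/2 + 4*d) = 2*(d^2 - 8*d + 16)/(d*(2*d - 1))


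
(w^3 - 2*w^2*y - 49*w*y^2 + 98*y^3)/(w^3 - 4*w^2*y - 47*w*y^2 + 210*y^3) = (w^2 - 9*w*y + 14*y^2)/(w^2 - 11*w*y + 30*y^2)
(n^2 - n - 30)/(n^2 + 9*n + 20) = (n - 6)/(n + 4)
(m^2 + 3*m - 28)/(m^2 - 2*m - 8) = (m + 7)/(m + 2)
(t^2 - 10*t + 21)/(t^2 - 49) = (t - 3)/(t + 7)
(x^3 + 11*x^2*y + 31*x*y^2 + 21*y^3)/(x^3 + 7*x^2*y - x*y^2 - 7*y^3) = (x + 3*y)/(x - y)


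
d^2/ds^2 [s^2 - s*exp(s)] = -s*exp(s) - 2*exp(s) + 2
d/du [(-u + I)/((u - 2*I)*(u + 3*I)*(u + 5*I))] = (2*u^3 + 3*I*u^2 + 12*u - 31*I)/(u^6 + 12*I*u^5 - 34*u^4 + 72*I*u^3 - 359*u^2 + 60*I*u - 900)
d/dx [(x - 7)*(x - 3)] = 2*x - 10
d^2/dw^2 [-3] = 0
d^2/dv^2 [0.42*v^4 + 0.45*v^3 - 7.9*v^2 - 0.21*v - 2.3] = 5.04*v^2 + 2.7*v - 15.8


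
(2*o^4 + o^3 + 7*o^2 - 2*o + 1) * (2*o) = 4*o^5 + 2*o^4 + 14*o^3 - 4*o^2 + 2*o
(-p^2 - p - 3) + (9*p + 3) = -p^2 + 8*p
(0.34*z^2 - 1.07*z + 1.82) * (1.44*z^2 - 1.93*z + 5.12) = 0.4896*z^4 - 2.197*z^3 + 6.4267*z^2 - 8.991*z + 9.3184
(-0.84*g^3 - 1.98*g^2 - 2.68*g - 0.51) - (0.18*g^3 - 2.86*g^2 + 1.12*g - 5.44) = -1.02*g^3 + 0.88*g^2 - 3.8*g + 4.93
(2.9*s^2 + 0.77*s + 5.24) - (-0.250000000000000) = 2.9*s^2 + 0.77*s + 5.49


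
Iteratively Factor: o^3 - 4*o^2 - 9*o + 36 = (o - 3)*(o^2 - o - 12) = (o - 4)*(o - 3)*(o + 3)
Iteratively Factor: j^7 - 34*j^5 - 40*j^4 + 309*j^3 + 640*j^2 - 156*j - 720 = (j + 3)*(j^6 - 3*j^5 - 25*j^4 + 35*j^3 + 204*j^2 + 28*j - 240) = (j - 4)*(j + 3)*(j^5 + j^4 - 21*j^3 - 49*j^2 + 8*j + 60) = (j - 4)*(j + 3)^2*(j^4 - 2*j^3 - 15*j^2 - 4*j + 20) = (j - 5)*(j - 4)*(j + 3)^2*(j^3 + 3*j^2 - 4) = (j - 5)*(j - 4)*(j - 1)*(j + 3)^2*(j^2 + 4*j + 4) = (j - 5)*(j - 4)*(j - 1)*(j + 2)*(j + 3)^2*(j + 2)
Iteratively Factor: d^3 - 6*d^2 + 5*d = (d)*(d^2 - 6*d + 5) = d*(d - 5)*(d - 1)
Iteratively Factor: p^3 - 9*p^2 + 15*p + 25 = (p - 5)*(p^2 - 4*p - 5) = (p - 5)^2*(p + 1)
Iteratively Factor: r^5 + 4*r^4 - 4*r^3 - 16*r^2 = (r + 2)*(r^4 + 2*r^3 - 8*r^2) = r*(r + 2)*(r^3 + 2*r^2 - 8*r) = r*(r + 2)*(r + 4)*(r^2 - 2*r) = r*(r - 2)*(r + 2)*(r + 4)*(r)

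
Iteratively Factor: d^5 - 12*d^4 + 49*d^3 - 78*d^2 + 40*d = (d)*(d^4 - 12*d^3 + 49*d^2 - 78*d + 40) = d*(d - 1)*(d^3 - 11*d^2 + 38*d - 40) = d*(d - 5)*(d - 1)*(d^2 - 6*d + 8) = d*(d - 5)*(d - 2)*(d - 1)*(d - 4)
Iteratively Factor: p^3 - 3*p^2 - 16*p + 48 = (p + 4)*(p^2 - 7*p + 12) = (p - 4)*(p + 4)*(p - 3)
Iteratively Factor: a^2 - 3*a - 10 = (a + 2)*(a - 5)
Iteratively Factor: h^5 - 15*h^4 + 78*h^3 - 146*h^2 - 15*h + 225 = (h - 5)*(h^4 - 10*h^3 + 28*h^2 - 6*h - 45) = (h - 5)*(h + 1)*(h^3 - 11*h^2 + 39*h - 45) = (h - 5)*(h - 3)*(h + 1)*(h^2 - 8*h + 15) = (h - 5)*(h - 3)^2*(h + 1)*(h - 5)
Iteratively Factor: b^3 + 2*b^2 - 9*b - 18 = (b + 3)*(b^2 - b - 6) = (b - 3)*(b + 3)*(b + 2)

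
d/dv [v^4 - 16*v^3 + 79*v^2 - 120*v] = 4*v^3 - 48*v^2 + 158*v - 120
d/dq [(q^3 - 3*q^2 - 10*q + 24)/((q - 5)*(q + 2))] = (q^4 - 6*q^3 - 11*q^2 + 12*q + 172)/(q^4 - 6*q^3 - 11*q^2 + 60*q + 100)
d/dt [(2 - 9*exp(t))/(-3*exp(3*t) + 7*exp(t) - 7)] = (-(9*exp(t) - 2)*(9*exp(2*t) - 7) + 27*exp(3*t) - 63*exp(t) + 63)*exp(t)/(3*exp(3*t) - 7*exp(t) + 7)^2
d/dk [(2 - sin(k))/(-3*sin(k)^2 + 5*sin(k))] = (-3*cos(k) + 12/tan(k) - 10*cos(k)/sin(k)^2)/(3*sin(k) - 5)^2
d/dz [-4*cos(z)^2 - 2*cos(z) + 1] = 2*(4*cos(z) + 1)*sin(z)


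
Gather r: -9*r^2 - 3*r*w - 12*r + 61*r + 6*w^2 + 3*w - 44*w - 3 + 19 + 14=-9*r^2 + r*(49 - 3*w) + 6*w^2 - 41*w + 30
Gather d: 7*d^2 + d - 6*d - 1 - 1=7*d^2 - 5*d - 2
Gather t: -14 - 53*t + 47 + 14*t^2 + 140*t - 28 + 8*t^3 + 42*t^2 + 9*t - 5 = 8*t^3 + 56*t^2 + 96*t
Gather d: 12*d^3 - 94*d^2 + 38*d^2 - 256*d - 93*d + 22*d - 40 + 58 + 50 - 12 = 12*d^3 - 56*d^2 - 327*d + 56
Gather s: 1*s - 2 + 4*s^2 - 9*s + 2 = 4*s^2 - 8*s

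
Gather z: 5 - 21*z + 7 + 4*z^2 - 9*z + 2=4*z^2 - 30*z + 14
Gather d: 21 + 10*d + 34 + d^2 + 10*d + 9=d^2 + 20*d + 64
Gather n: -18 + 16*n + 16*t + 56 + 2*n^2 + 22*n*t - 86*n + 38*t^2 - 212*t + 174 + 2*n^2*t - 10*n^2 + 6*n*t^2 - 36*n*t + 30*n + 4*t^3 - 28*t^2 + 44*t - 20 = n^2*(2*t - 8) + n*(6*t^2 - 14*t - 40) + 4*t^3 + 10*t^2 - 152*t + 192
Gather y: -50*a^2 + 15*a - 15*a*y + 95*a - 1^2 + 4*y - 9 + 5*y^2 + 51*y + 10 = -50*a^2 + 110*a + 5*y^2 + y*(55 - 15*a)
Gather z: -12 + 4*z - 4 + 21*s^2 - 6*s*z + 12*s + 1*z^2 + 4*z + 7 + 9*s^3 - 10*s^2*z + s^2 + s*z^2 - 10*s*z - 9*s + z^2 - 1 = 9*s^3 + 22*s^2 + 3*s + z^2*(s + 2) + z*(-10*s^2 - 16*s + 8) - 10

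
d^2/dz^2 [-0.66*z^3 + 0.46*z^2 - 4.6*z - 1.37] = 0.92 - 3.96*z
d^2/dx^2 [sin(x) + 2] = -sin(x)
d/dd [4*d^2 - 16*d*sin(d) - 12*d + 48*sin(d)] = -16*d*cos(d) + 8*d - 16*sin(d) + 48*cos(d) - 12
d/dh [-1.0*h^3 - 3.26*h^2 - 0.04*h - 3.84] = -3.0*h^2 - 6.52*h - 0.04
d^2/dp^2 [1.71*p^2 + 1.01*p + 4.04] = 3.42000000000000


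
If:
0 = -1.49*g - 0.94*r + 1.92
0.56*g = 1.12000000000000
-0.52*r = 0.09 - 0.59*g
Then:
No Solution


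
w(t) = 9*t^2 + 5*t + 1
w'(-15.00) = -265.00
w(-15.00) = 1951.00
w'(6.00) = 113.00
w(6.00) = 355.00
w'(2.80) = 55.40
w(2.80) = 85.56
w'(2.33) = 46.94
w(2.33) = 61.51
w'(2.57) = 51.26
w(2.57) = 73.29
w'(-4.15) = -69.70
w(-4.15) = 135.25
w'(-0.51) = -4.18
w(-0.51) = 0.79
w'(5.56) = 105.08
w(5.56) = 307.02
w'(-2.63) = -42.34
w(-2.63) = 50.10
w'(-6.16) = -105.88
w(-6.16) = 311.71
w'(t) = 18*t + 5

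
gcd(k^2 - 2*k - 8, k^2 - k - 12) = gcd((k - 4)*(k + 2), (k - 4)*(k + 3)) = k - 4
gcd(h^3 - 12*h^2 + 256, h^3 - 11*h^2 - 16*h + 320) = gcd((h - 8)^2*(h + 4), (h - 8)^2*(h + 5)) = h^2 - 16*h + 64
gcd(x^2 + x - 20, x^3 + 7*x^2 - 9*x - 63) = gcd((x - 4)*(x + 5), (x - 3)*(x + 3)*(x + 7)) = 1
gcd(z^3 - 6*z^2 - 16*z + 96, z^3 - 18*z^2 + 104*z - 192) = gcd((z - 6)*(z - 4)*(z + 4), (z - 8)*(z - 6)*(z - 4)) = z^2 - 10*z + 24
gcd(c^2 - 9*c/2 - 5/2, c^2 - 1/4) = c + 1/2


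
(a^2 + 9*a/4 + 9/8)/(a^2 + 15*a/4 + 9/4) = (a + 3/2)/(a + 3)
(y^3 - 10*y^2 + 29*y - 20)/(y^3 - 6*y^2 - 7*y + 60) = (y - 1)/(y + 3)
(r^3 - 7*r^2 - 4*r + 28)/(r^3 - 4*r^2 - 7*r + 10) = (r^2 - 9*r + 14)/(r^2 - 6*r + 5)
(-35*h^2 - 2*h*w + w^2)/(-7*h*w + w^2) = (5*h + w)/w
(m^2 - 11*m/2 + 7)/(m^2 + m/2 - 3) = (2*m^2 - 11*m + 14)/(2*m^2 + m - 6)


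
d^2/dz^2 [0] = 0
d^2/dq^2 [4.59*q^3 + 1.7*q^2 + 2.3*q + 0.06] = 27.54*q + 3.4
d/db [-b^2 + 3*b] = 3 - 2*b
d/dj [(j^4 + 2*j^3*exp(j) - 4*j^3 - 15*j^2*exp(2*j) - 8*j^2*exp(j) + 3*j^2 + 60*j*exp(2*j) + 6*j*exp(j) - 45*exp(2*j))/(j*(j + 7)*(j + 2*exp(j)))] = (j^6 - 30*j^5*exp(2*j) + 4*j^5*exp(j) + 14*j^5 - 30*j^4*exp(3*j) - 71*j^4*exp(2*j) + 56*j^4*exp(j) - 31*j^4 - 90*j^3*exp(3*j) + 686*j^3*exp(2*j) - 124*j^3*exp(j) + 420*j^2*exp(3*j) - 1039*j^2*exp(2*j) - 450*j*exp(3*j) + 630*j*exp(2*j) + 630*exp(3*j))/(j^2*(j^4 + 4*j^3*exp(j) + 14*j^3 + 4*j^2*exp(2*j) + 56*j^2*exp(j) + 49*j^2 + 56*j*exp(2*j) + 196*j*exp(j) + 196*exp(2*j)))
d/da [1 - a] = -1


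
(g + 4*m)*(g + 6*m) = g^2 + 10*g*m + 24*m^2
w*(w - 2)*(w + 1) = w^3 - w^2 - 2*w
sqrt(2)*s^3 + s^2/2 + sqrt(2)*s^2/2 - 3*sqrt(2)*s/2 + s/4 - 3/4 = (s - 1)*(s + 3/2)*(sqrt(2)*s + 1/2)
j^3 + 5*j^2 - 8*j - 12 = (j - 2)*(j + 1)*(j + 6)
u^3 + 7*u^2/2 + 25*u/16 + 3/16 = (u + 1/4)^2*(u + 3)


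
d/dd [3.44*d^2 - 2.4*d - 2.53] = 6.88*d - 2.4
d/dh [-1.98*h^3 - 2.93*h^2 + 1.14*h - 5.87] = -5.94*h^2 - 5.86*h + 1.14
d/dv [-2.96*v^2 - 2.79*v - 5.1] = -5.92*v - 2.79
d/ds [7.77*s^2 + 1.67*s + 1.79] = 15.54*s + 1.67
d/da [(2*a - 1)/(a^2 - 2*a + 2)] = 2*(-a^2 + a + 1)/(a^4 - 4*a^3 + 8*a^2 - 8*a + 4)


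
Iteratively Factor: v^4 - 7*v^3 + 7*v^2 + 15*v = (v + 1)*(v^3 - 8*v^2 + 15*v) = v*(v + 1)*(v^2 - 8*v + 15) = v*(v - 5)*(v + 1)*(v - 3)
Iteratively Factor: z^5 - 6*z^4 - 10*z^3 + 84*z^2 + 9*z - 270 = (z + 3)*(z^4 - 9*z^3 + 17*z^2 + 33*z - 90) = (z - 3)*(z + 3)*(z^3 - 6*z^2 - z + 30) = (z - 3)^2*(z + 3)*(z^2 - 3*z - 10) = (z - 5)*(z - 3)^2*(z + 3)*(z + 2)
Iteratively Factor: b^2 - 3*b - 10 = (b + 2)*(b - 5)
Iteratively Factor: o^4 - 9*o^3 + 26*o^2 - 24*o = (o)*(o^3 - 9*o^2 + 26*o - 24) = o*(o - 2)*(o^2 - 7*o + 12) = o*(o - 3)*(o - 2)*(o - 4)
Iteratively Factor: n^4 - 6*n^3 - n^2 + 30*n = (n + 2)*(n^3 - 8*n^2 + 15*n) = n*(n + 2)*(n^2 - 8*n + 15) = n*(n - 3)*(n + 2)*(n - 5)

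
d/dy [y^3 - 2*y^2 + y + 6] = 3*y^2 - 4*y + 1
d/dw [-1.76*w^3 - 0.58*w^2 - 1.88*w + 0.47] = -5.28*w^2 - 1.16*w - 1.88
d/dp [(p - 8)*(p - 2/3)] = 2*p - 26/3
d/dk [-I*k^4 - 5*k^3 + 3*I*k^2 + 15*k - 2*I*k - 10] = -4*I*k^3 - 15*k^2 + 6*I*k + 15 - 2*I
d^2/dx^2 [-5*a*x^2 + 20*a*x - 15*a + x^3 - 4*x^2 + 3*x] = -10*a + 6*x - 8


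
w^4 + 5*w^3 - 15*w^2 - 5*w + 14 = (w - 2)*(w - 1)*(w + 1)*(w + 7)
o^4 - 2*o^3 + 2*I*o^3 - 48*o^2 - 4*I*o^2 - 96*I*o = o*(o - 8)*(o + 6)*(o + 2*I)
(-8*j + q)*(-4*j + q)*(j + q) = 32*j^3 + 20*j^2*q - 11*j*q^2 + q^3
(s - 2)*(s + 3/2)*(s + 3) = s^3 + 5*s^2/2 - 9*s/2 - 9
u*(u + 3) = u^2 + 3*u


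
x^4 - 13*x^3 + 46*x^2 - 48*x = x*(x - 8)*(x - 3)*(x - 2)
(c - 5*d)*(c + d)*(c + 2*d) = c^3 - 2*c^2*d - 13*c*d^2 - 10*d^3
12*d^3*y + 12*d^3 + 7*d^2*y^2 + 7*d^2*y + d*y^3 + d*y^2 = (3*d + y)*(4*d + y)*(d*y + d)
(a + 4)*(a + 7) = a^2 + 11*a + 28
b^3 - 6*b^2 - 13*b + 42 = (b - 7)*(b - 2)*(b + 3)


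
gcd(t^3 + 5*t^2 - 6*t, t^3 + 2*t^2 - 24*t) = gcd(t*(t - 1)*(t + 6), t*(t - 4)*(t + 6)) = t^2 + 6*t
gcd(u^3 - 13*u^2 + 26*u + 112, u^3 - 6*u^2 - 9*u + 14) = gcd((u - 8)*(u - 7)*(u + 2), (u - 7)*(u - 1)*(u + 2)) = u^2 - 5*u - 14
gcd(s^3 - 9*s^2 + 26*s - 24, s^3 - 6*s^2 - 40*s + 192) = s - 4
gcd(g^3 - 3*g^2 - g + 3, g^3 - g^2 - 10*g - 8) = g + 1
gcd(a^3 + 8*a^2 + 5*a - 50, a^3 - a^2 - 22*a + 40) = a^2 + 3*a - 10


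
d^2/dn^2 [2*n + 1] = 0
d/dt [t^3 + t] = 3*t^2 + 1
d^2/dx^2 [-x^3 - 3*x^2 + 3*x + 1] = -6*x - 6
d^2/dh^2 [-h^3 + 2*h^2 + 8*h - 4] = 4 - 6*h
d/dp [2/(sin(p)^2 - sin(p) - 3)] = 2*(1 - 2*sin(p))*cos(p)/(sin(p) + cos(p)^2 + 2)^2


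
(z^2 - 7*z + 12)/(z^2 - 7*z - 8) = (-z^2 + 7*z - 12)/(-z^2 + 7*z + 8)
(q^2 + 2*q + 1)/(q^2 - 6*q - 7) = (q + 1)/(q - 7)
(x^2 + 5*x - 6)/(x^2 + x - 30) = (x - 1)/(x - 5)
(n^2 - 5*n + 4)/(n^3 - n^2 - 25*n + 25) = (n - 4)/(n^2 - 25)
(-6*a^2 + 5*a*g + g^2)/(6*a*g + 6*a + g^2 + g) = (-a + g)/(g + 1)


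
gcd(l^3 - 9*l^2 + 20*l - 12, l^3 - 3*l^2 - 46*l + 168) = l - 6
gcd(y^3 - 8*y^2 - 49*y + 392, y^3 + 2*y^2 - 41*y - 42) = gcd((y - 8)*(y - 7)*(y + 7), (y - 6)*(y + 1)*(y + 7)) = y + 7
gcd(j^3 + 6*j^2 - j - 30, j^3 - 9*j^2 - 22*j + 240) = j + 5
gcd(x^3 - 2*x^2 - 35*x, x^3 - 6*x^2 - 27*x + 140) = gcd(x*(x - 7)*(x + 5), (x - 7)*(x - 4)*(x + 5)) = x^2 - 2*x - 35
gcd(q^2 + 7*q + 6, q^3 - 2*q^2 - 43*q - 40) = q + 1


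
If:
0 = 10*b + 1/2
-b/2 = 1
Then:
No Solution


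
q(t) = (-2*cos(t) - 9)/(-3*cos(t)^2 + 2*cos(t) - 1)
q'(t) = (-6*sin(t)*cos(t) + 2*sin(t))*(-2*cos(t) - 9)/(-3*cos(t)^2 + 2*cos(t) - 1)^2 + 2*sin(t)/(-3*cos(t)^2 + 2*cos(t) - 1)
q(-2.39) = 1.86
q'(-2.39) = 2.33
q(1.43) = 11.92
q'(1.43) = -20.10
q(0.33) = 6.08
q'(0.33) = 3.68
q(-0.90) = 11.18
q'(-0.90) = -14.83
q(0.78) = 9.52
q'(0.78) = 12.58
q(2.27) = 2.18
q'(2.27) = -3.21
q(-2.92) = 1.21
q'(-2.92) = 0.44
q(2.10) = 2.88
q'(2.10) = -5.13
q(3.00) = 1.19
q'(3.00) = -0.27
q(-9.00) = 1.35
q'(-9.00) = 0.94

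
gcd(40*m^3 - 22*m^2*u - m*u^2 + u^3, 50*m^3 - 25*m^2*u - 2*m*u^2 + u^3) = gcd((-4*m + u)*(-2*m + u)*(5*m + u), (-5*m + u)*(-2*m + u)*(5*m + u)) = -10*m^2 + 3*m*u + u^2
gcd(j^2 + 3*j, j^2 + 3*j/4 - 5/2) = 1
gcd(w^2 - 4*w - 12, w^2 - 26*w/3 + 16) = w - 6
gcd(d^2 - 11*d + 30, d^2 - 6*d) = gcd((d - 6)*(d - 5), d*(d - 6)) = d - 6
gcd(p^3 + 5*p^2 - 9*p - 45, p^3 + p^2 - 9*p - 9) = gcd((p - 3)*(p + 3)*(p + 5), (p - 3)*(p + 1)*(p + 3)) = p^2 - 9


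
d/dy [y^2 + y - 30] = 2*y + 1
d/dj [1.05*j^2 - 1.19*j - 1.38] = 2.1*j - 1.19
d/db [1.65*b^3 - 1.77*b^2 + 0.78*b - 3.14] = 4.95*b^2 - 3.54*b + 0.78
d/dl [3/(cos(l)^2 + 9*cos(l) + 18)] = 3*(2*cos(l) + 9)*sin(l)/(cos(l)^2 + 9*cos(l) + 18)^2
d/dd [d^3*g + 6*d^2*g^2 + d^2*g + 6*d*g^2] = g*(3*d^2 + 12*d*g + 2*d + 6*g)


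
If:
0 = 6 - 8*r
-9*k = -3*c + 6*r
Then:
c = 3*k + 3/2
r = 3/4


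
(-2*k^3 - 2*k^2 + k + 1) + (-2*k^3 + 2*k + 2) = -4*k^3 - 2*k^2 + 3*k + 3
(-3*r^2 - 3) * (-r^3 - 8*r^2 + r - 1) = 3*r^5 + 24*r^4 + 27*r^2 - 3*r + 3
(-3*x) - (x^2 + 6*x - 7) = -x^2 - 9*x + 7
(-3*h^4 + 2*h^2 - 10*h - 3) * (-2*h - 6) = 6*h^5 + 18*h^4 - 4*h^3 + 8*h^2 + 66*h + 18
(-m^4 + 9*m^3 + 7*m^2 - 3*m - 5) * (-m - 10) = m^5 + m^4 - 97*m^3 - 67*m^2 + 35*m + 50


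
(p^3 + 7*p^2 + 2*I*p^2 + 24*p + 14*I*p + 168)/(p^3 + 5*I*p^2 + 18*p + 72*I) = (p + 7)/(p + 3*I)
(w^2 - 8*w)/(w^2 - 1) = w*(w - 8)/(w^2 - 1)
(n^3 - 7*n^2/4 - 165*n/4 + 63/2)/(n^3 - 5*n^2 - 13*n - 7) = (4*n^2 + 21*n - 18)/(4*(n^2 + 2*n + 1))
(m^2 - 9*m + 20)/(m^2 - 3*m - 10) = (m - 4)/(m + 2)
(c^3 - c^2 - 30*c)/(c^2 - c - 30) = c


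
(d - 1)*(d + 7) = d^2 + 6*d - 7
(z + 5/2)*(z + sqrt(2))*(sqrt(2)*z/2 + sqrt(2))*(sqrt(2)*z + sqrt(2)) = z^4 + sqrt(2)*z^3 + 11*z^3/2 + 11*sqrt(2)*z^2/2 + 19*z^2/2 + 5*z + 19*sqrt(2)*z/2 + 5*sqrt(2)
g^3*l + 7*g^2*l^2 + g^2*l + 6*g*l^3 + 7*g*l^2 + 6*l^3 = (g + l)*(g + 6*l)*(g*l + l)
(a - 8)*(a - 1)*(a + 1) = a^3 - 8*a^2 - a + 8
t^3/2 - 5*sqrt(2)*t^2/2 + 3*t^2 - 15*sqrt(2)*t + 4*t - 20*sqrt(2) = (t/2 + 1)*(t + 4)*(t - 5*sqrt(2))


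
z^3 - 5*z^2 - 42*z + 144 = (z - 8)*(z - 3)*(z + 6)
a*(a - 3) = a^2 - 3*a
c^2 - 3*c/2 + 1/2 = (c - 1)*(c - 1/2)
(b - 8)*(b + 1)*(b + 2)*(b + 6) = b^4 + b^3 - 52*b^2 - 148*b - 96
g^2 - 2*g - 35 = (g - 7)*(g + 5)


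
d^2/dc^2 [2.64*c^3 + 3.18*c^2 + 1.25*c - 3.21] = 15.84*c + 6.36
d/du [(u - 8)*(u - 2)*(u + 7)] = 3*u^2 - 6*u - 54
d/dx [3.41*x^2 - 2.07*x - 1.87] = 6.82*x - 2.07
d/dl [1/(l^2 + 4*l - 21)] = 2*(-l - 2)/(l^2 + 4*l - 21)^2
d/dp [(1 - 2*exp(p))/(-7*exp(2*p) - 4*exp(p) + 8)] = (-14*exp(2*p) + 14*exp(p) - 12)*exp(p)/(49*exp(4*p) + 56*exp(3*p) - 96*exp(2*p) - 64*exp(p) + 64)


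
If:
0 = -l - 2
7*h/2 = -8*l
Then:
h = 32/7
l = -2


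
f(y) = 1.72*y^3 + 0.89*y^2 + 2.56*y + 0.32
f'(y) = 5.16*y^2 + 1.78*y + 2.56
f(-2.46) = -26.20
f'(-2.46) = 29.41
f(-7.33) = -648.02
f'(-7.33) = 266.75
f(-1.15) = -4.06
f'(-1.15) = 7.34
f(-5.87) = -331.93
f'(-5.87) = 169.91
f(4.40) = 175.33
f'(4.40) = 110.29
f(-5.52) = -275.99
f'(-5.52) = 149.96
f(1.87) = 19.47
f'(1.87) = 23.93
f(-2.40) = -24.47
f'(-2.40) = 28.01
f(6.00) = 419.24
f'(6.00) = 199.00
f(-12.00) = -2874.40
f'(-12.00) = 724.24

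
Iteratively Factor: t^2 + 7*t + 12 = (t + 4)*(t + 3)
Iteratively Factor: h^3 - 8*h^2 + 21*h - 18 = (h - 3)*(h^2 - 5*h + 6) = (h - 3)^2*(h - 2)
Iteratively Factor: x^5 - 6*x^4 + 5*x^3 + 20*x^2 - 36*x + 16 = (x - 1)*(x^4 - 5*x^3 + 20*x - 16) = (x - 1)^2*(x^3 - 4*x^2 - 4*x + 16) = (x - 4)*(x - 1)^2*(x^2 - 4) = (x - 4)*(x - 2)*(x - 1)^2*(x + 2)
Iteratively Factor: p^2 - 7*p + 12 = (p - 4)*(p - 3)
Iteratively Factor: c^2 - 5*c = (c)*(c - 5)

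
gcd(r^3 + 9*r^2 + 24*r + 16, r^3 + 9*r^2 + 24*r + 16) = r^3 + 9*r^2 + 24*r + 16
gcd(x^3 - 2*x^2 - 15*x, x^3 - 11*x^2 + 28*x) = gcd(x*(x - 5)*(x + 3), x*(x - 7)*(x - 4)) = x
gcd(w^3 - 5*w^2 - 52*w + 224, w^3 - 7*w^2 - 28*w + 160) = w^2 - 12*w + 32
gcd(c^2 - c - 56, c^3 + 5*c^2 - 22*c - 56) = c + 7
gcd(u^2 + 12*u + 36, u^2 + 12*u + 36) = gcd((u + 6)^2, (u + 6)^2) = u^2 + 12*u + 36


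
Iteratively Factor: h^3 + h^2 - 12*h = (h - 3)*(h^2 + 4*h) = (h - 3)*(h + 4)*(h)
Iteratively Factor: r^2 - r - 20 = (r + 4)*(r - 5)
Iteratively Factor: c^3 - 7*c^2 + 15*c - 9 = (c - 1)*(c^2 - 6*c + 9) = (c - 3)*(c - 1)*(c - 3)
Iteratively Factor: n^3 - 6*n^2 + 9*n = (n - 3)*(n^2 - 3*n) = (n - 3)^2*(n)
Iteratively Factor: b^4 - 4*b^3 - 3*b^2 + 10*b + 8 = (b - 4)*(b^3 - 3*b - 2) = (b - 4)*(b + 1)*(b^2 - b - 2) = (b - 4)*(b + 1)^2*(b - 2)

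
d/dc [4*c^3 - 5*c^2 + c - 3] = 12*c^2 - 10*c + 1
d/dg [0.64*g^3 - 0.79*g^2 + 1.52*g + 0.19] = 1.92*g^2 - 1.58*g + 1.52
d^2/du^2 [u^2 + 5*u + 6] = 2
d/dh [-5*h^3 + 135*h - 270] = 135 - 15*h^2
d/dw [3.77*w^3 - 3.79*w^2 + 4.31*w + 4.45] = 11.31*w^2 - 7.58*w + 4.31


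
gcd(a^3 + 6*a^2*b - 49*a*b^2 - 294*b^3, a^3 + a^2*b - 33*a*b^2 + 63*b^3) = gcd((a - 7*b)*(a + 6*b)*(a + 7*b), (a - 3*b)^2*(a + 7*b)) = a + 7*b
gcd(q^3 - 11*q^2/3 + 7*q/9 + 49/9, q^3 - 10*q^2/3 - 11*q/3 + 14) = q - 7/3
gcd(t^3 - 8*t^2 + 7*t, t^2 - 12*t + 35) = t - 7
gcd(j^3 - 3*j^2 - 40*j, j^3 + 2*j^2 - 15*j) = j^2 + 5*j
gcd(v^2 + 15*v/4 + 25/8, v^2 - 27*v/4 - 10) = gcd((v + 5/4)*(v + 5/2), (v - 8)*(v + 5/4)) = v + 5/4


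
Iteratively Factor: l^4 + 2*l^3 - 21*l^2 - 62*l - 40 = (l + 2)*(l^3 - 21*l - 20) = (l + 2)*(l + 4)*(l^2 - 4*l - 5) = (l + 1)*(l + 2)*(l + 4)*(l - 5)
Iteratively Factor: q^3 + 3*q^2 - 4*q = (q)*(q^2 + 3*q - 4) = q*(q + 4)*(q - 1)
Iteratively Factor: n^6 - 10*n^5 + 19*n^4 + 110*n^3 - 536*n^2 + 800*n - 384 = (n - 4)*(n^5 - 6*n^4 - 5*n^3 + 90*n^2 - 176*n + 96) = (n - 4)^2*(n^4 - 2*n^3 - 13*n^2 + 38*n - 24) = (n - 4)^2*(n + 4)*(n^3 - 6*n^2 + 11*n - 6) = (n - 4)^2*(n - 1)*(n + 4)*(n^2 - 5*n + 6) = (n - 4)^2*(n - 3)*(n - 1)*(n + 4)*(n - 2)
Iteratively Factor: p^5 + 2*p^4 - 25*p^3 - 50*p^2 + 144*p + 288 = (p - 3)*(p^4 + 5*p^3 - 10*p^2 - 80*p - 96) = (p - 3)*(p + 4)*(p^3 + p^2 - 14*p - 24) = (p - 3)*(p + 3)*(p + 4)*(p^2 - 2*p - 8) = (p - 4)*(p - 3)*(p + 3)*(p + 4)*(p + 2)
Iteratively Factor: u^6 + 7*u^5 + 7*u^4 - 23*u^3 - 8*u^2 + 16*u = (u - 1)*(u^5 + 8*u^4 + 15*u^3 - 8*u^2 - 16*u) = (u - 1)*(u + 1)*(u^4 + 7*u^3 + 8*u^2 - 16*u) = u*(u - 1)*(u + 1)*(u^3 + 7*u^2 + 8*u - 16) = u*(u - 1)^2*(u + 1)*(u^2 + 8*u + 16) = u*(u - 1)^2*(u + 1)*(u + 4)*(u + 4)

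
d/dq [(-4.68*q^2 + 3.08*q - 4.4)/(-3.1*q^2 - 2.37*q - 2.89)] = (20.6396*q^2 - 0.229600000000005*q - 19.3292)/(9.61*q^4 + 14.694*q^3 + 23.5349*q^2 + 13.6986*q + 8.3521)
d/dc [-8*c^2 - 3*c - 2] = -16*c - 3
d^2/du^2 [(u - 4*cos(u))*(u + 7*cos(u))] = -3*u*cos(u) - 112*sin(u)^2 - 6*sin(u) + 58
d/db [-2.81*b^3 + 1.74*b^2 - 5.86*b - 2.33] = -8.43*b^2 + 3.48*b - 5.86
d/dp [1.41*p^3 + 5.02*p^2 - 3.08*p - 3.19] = 4.23*p^2 + 10.04*p - 3.08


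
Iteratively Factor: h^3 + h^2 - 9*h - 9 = (h + 3)*(h^2 - 2*h - 3) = (h + 1)*(h + 3)*(h - 3)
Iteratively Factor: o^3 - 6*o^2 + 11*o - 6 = (o - 3)*(o^2 - 3*o + 2) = (o - 3)*(o - 1)*(o - 2)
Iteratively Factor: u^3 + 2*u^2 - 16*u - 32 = (u + 2)*(u^2 - 16) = (u + 2)*(u + 4)*(u - 4)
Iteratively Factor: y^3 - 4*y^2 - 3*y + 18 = (y - 3)*(y^2 - y - 6) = (y - 3)*(y + 2)*(y - 3)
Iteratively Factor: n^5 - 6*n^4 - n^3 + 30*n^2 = (n + 2)*(n^4 - 8*n^3 + 15*n^2) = n*(n + 2)*(n^3 - 8*n^2 + 15*n) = n^2*(n + 2)*(n^2 - 8*n + 15) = n^2*(n - 3)*(n + 2)*(n - 5)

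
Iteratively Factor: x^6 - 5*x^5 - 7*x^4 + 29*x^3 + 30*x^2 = (x + 2)*(x^5 - 7*x^4 + 7*x^3 + 15*x^2) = (x - 3)*(x + 2)*(x^4 - 4*x^3 - 5*x^2) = x*(x - 3)*(x + 2)*(x^3 - 4*x^2 - 5*x) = x*(x - 3)*(x + 1)*(x + 2)*(x^2 - 5*x) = x*(x - 5)*(x - 3)*(x + 1)*(x + 2)*(x)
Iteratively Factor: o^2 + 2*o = (o + 2)*(o)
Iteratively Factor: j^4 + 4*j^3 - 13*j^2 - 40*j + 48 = (j + 4)*(j^3 - 13*j + 12) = (j - 1)*(j + 4)*(j^2 + j - 12) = (j - 1)*(j + 4)^2*(j - 3)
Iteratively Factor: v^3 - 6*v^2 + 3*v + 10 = (v - 5)*(v^2 - v - 2) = (v - 5)*(v - 2)*(v + 1)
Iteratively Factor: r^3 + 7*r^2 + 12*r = (r + 3)*(r^2 + 4*r) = (r + 3)*(r + 4)*(r)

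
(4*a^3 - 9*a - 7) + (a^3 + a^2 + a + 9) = 5*a^3 + a^2 - 8*a + 2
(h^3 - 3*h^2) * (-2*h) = -2*h^4 + 6*h^3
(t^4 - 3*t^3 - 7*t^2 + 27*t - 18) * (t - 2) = t^5 - 5*t^4 - t^3 + 41*t^2 - 72*t + 36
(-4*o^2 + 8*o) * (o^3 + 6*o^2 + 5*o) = -4*o^5 - 16*o^4 + 28*o^3 + 40*o^2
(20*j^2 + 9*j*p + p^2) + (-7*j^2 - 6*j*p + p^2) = 13*j^2 + 3*j*p + 2*p^2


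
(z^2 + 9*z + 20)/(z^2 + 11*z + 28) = (z + 5)/(z + 7)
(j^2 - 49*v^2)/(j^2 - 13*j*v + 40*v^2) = (j^2 - 49*v^2)/(j^2 - 13*j*v + 40*v^2)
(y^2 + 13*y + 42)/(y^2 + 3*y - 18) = (y + 7)/(y - 3)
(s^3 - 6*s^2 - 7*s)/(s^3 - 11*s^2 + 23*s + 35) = s/(s - 5)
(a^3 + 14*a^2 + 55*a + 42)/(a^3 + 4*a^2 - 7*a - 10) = (a^2 + 13*a + 42)/(a^2 + 3*a - 10)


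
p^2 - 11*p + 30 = (p - 6)*(p - 5)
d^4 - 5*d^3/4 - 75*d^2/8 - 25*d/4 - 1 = (d - 4)*(d + 1/4)*(d + 1/2)*(d + 2)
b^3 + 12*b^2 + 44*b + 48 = (b + 2)*(b + 4)*(b + 6)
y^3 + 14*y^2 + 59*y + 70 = (y + 2)*(y + 5)*(y + 7)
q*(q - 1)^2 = q^3 - 2*q^2 + q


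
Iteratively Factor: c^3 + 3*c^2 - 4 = (c + 2)*(c^2 + c - 2) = (c - 1)*(c + 2)*(c + 2)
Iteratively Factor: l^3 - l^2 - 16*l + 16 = (l - 4)*(l^2 + 3*l - 4) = (l - 4)*(l + 4)*(l - 1)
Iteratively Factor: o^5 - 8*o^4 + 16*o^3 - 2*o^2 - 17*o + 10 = (o - 1)*(o^4 - 7*o^3 + 9*o^2 + 7*o - 10) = (o - 1)*(o + 1)*(o^3 - 8*o^2 + 17*o - 10) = (o - 2)*(o - 1)*(o + 1)*(o^2 - 6*o + 5) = (o - 5)*(o - 2)*(o - 1)*(o + 1)*(o - 1)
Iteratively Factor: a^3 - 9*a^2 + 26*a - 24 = (a - 4)*(a^2 - 5*a + 6) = (a - 4)*(a - 2)*(a - 3)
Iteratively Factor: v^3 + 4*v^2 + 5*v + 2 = (v + 2)*(v^2 + 2*v + 1) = (v + 1)*(v + 2)*(v + 1)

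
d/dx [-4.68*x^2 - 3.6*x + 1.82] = -9.36*x - 3.6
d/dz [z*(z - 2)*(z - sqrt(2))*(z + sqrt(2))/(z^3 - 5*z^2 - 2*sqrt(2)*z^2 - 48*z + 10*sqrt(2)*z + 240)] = (z^6 - 10*z^5 - 4*sqrt(2)*z^5 - 132*z^4 + 34*sqrt(2)*z^4 - 40*sqrt(2)*z^3 + 1144*z^3 - 1324*z^2 - 12*sqrt(2)*z^2 - 960*z + 960)/(z^6 - 10*z^5 - 4*sqrt(2)*z^5 - 63*z^4 + 40*sqrt(2)*z^4 + 92*sqrt(2)*z^3 + 880*z^3 - 1920*sqrt(2)*z^2 + 104*z^2 - 23040*z + 4800*sqrt(2)*z + 57600)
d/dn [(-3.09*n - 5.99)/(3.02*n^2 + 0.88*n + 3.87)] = (9.3318*n^2 + 36.1796*n - 6.6871)/(9.1204*n^4 + 5.3152*n^3 + 24.1492*n^2 + 6.8112*n + 14.9769)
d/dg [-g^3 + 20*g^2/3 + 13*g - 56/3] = -3*g^2 + 40*g/3 + 13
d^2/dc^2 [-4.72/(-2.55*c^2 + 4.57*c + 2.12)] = (61.3836*c^2 - 110.00904*c - 4.72*(5.1*c - 4.57)*(10.2*c - 9.14) - 51.03264)/(-2.55*c^2 + 4.57*c + 2.12)^3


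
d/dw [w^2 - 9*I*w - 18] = 2*w - 9*I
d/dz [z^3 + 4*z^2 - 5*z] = 3*z^2 + 8*z - 5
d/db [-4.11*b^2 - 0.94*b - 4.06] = -8.22*b - 0.94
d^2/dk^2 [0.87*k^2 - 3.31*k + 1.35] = 1.74000000000000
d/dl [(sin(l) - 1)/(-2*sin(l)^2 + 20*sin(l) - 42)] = (sin(l)^2 - 2*sin(l) - 11)*cos(l)/(2*(sin(l)^2 - 10*sin(l) + 21)^2)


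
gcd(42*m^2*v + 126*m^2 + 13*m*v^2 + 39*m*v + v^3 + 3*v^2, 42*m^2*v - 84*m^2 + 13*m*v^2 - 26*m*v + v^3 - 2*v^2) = 42*m^2 + 13*m*v + v^2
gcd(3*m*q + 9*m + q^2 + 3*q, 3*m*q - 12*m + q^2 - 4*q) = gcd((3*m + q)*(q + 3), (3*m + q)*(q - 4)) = 3*m + q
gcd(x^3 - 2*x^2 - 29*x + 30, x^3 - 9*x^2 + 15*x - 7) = x - 1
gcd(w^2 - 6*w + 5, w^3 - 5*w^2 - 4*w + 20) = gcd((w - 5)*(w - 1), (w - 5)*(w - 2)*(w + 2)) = w - 5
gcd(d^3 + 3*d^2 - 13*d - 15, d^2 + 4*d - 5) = d + 5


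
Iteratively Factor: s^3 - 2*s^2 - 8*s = (s - 4)*(s^2 + 2*s) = (s - 4)*(s + 2)*(s)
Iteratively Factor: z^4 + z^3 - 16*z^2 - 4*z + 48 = (z + 2)*(z^3 - z^2 - 14*z + 24) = (z - 2)*(z + 2)*(z^2 + z - 12) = (z - 2)*(z + 2)*(z + 4)*(z - 3)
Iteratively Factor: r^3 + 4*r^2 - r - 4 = (r + 1)*(r^2 + 3*r - 4) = (r + 1)*(r + 4)*(r - 1)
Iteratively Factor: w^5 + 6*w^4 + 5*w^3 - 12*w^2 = (w - 1)*(w^4 + 7*w^3 + 12*w^2) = (w - 1)*(w + 4)*(w^3 + 3*w^2) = (w - 1)*(w + 3)*(w + 4)*(w^2) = w*(w - 1)*(w + 3)*(w + 4)*(w)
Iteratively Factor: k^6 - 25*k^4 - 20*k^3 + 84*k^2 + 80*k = (k + 2)*(k^5 - 2*k^4 - 21*k^3 + 22*k^2 + 40*k) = (k - 5)*(k + 2)*(k^4 + 3*k^3 - 6*k^2 - 8*k) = (k - 5)*(k + 1)*(k + 2)*(k^3 + 2*k^2 - 8*k) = k*(k - 5)*(k + 1)*(k + 2)*(k^2 + 2*k - 8) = k*(k - 5)*(k + 1)*(k + 2)*(k + 4)*(k - 2)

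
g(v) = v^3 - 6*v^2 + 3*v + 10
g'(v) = 3*v^2 - 12*v + 3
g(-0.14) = 9.46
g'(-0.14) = 4.74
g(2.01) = -0.09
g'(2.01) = -9.00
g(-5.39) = -337.07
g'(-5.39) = 154.84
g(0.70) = 9.50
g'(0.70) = -3.93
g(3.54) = -10.21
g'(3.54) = -1.89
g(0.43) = 10.26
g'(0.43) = -1.61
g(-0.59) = 5.94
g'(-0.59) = 11.12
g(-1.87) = -23.13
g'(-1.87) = 35.93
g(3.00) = -8.00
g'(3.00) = -6.00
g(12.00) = 910.00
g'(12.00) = 291.00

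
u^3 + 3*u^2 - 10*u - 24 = (u - 3)*(u + 2)*(u + 4)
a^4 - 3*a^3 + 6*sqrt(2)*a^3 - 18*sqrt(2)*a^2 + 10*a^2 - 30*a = a*(a - 3)*(a + sqrt(2))*(a + 5*sqrt(2))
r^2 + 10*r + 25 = (r + 5)^2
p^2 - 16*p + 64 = (p - 8)^2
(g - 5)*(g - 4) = g^2 - 9*g + 20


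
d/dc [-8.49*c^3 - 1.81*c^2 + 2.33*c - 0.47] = -25.47*c^2 - 3.62*c + 2.33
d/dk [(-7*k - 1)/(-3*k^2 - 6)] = (-7*k^2 - 2*k + 14)/(3*(k^4 + 4*k^2 + 4))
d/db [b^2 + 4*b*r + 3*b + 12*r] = 2*b + 4*r + 3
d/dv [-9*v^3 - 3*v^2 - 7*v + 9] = -27*v^2 - 6*v - 7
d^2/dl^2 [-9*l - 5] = 0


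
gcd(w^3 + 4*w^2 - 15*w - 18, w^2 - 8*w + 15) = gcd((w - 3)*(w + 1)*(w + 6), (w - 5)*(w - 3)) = w - 3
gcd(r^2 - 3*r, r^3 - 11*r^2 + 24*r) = r^2 - 3*r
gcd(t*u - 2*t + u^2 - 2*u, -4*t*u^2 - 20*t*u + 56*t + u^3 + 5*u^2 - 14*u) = u - 2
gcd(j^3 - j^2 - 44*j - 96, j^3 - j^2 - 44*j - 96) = j^3 - j^2 - 44*j - 96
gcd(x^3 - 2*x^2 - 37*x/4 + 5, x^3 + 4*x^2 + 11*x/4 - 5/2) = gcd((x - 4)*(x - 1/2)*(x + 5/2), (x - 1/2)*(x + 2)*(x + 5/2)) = x^2 + 2*x - 5/4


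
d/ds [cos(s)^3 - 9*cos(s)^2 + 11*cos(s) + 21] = (-3*cos(s)^2 + 18*cos(s) - 11)*sin(s)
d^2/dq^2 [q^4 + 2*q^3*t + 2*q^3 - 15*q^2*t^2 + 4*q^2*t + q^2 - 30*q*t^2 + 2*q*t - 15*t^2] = 12*q^2 + 12*q*t + 12*q - 30*t^2 + 8*t + 2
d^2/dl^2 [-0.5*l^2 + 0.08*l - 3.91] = -1.00000000000000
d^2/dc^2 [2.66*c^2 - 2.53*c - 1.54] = 5.32000000000000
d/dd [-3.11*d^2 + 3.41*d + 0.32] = 3.41 - 6.22*d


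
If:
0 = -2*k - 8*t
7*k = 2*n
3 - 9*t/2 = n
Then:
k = 24/19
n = 84/19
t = -6/19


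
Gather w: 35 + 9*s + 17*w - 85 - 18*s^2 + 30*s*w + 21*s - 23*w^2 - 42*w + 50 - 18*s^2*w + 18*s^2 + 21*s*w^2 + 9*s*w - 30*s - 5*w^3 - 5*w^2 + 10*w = -5*w^3 + w^2*(21*s - 28) + w*(-18*s^2 + 39*s - 15)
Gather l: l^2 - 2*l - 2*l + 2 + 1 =l^2 - 4*l + 3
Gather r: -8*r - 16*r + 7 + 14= 21 - 24*r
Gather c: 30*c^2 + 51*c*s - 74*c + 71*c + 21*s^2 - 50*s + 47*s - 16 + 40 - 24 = 30*c^2 + c*(51*s - 3) + 21*s^2 - 3*s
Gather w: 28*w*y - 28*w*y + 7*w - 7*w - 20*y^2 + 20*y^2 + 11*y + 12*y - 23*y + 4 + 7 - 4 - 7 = 0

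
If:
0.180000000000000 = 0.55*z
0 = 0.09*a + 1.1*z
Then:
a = -4.00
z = 0.33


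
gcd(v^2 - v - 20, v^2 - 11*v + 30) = v - 5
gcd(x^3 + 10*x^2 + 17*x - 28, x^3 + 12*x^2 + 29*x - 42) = x^2 + 6*x - 7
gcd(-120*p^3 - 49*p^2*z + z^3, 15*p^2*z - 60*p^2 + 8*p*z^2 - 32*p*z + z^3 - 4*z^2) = 15*p^2 + 8*p*z + z^2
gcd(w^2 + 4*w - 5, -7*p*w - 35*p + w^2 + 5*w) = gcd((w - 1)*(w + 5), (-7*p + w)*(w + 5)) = w + 5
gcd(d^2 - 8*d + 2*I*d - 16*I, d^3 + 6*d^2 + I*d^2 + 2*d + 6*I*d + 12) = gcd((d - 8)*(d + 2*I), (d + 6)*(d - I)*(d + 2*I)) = d + 2*I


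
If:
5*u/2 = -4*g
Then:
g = -5*u/8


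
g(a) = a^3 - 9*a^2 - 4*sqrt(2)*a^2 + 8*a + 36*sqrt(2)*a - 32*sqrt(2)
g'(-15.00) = 1173.62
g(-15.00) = -7601.72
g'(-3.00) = 173.85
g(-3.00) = -380.90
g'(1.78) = 16.24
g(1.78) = 18.81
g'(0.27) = 51.22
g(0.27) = -30.40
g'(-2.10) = 133.70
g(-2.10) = -242.87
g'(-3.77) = 212.06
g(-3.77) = -529.25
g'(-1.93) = 126.66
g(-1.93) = -220.74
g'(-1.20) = 98.41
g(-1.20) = -138.78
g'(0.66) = 40.87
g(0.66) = -12.47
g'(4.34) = -11.80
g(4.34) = 16.10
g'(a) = 3*a^2 - 18*a - 8*sqrt(2)*a + 8 + 36*sqrt(2)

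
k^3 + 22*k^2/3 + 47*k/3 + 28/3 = (k + 1)*(k + 7/3)*(k + 4)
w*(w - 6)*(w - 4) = w^3 - 10*w^2 + 24*w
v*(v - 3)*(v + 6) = v^3 + 3*v^2 - 18*v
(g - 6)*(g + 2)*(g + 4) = g^3 - 28*g - 48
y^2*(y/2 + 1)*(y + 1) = y^4/2 + 3*y^3/2 + y^2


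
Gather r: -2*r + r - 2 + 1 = -r - 1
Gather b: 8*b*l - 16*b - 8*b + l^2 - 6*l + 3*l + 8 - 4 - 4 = b*(8*l - 24) + l^2 - 3*l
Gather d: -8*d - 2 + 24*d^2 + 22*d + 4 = 24*d^2 + 14*d + 2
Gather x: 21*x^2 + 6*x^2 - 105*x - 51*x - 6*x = 27*x^2 - 162*x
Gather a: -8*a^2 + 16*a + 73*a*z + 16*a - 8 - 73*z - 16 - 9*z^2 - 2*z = -8*a^2 + a*(73*z + 32) - 9*z^2 - 75*z - 24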